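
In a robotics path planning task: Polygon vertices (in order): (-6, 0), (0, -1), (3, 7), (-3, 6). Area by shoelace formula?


Shoelace sum: ((-6)*(-1) - 0*0) + (0*7 - 3*(-1)) + (3*6 - (-3)*7) + ((-3)*0 - (-6)*6)
= 84
Area = |84|/2 = 42

42


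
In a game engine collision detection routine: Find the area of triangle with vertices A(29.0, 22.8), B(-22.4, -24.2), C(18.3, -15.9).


Area = |x_A(y_B-y_C) + x_B(y_C-y_A) + x_C(y_A-y_B)|/2
= |(-240.7) + 866.88 + 860.1|/2
= 1486.28/2 = 743.14

743.14


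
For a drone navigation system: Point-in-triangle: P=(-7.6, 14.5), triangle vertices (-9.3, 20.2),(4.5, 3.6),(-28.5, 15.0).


Cross products: AB x AP = -50.44, BC x BP = -221.76, CA x CP = -118.28
All same sign? yes

Yes, inside


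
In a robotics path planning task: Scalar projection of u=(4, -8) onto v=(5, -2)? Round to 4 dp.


u.v = 36, |v| = sqrt(29) = 5.3852
Scalar projection = u.v / |v| = 36 / sqrt(29) = 6.685

6.685


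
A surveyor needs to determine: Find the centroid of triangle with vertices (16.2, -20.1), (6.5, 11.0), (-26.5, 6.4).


Centroid = ((x_A+x_B+x_C)/3, (y_A+y_B+y_C)/3)
= ((16.2+6.5+(-26.5))/3, ((-20.1)+11+6.4)/3)
= (-1.2667, -0.9)

(-1.2667, -0.9)


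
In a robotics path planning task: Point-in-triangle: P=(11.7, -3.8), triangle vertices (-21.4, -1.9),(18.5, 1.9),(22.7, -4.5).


Cross products: AB x AP = -201.59, BC x BP = -67.46, CA x CP = -2.27
All same sign? yes

Yes, inside


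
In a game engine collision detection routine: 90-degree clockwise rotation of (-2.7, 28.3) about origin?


90° CW: (x,y) -> (y, -x)
(-2.7,28.3) -> (28.3, 2.7)

(28.3, 2.7)


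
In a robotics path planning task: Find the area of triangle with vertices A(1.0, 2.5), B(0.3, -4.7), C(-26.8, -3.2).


Area = |x_A(y_B-y_C) + x_B(y_C-y_A) + x_C(y_A-y_B)|/2
= |(-1.5) + (-1.71) + (-192.96)|/2
= 196.17/2 = 98.085

98.085


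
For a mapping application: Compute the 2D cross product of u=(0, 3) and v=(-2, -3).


u x v = u_x*v_y - u_y*v_x = 0*(-3) - 3*(-2)
= 0 - (-6) = 6

6


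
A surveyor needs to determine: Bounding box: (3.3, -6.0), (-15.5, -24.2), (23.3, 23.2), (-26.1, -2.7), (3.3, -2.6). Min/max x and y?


x range: [-26.1, 23.3]
y range: [-24.2, 23.2]
Bounding box: (-26.1,-24.2) to (23.3,23.2)

(-26.1,-24.2) to (23.3,23.2)


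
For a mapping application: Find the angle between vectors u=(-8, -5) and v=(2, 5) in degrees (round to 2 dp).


u.v = -41, |u| = sqrt(89) = 9.434, |v| = sqrt(29) = 5.3852
cos(theta) = u.v/(|u||v|) = -41/sqrt(2581) = -0.80703
theta = acos(-0.80703) = 143.81 degrees

143.81 degrees


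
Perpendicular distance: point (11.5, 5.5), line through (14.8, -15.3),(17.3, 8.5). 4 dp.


|cross product| = 130.54
|line direction| = sqrt(572.69) = 23.9309
Distance = 130.54/sqrt(572.69) = 5.4549

5.4549


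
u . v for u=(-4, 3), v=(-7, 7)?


u . v = u_x*v_x + u_y*v_y = (-4)*(-7) + 3*7
= 28 + 21 = 49

49


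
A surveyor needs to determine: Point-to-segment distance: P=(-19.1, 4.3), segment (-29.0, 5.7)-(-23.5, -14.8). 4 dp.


Project P onto AB: t = 0.1846 (clamped to [0,1])
Closest point on segment: (-27.9849, 1.9163)
Distance: 9.1991

9.1991


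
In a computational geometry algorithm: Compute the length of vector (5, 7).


|u| = sqrt(5^2 + 7^2) = sqrt(74) = 8.6023

8.6023


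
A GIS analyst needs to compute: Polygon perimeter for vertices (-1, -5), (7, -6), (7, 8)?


Sides: (-1, -5)->(7, -6): sqrt(65) = 8.062258, (7, -6)->(7, 8): sqrt(196) = 14, (7, 8)->(-1, -5): sqrt(233) = 15.264338
Sum = 37.326596
Perimeter = 37.3266

37.3266


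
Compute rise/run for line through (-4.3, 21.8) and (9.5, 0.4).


slope = (y2-y1)/(x2-x1) = (0.4-21.8)/(9.5-(-4.3)) = (-21.4)/13.8 = -1.5507

-1.5507


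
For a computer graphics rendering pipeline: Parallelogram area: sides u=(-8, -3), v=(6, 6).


|u x v| = |(-8)*6 - (-3)*6|
= |(-48) - (-18)| = 30

30


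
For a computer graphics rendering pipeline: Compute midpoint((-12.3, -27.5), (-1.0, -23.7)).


M = (((-12.3)+(-1))/2, ((-27.5)+(-23.7))/2)
= (-6.65, -25.6)

(-6.65, -25.6)


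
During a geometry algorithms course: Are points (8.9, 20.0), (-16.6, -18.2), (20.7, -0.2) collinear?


Cross product: ((-16.6)-8.9)*((-0.2)-20) - ((-18.2)-20)*(20.7-8.9)
= 965.86

No, not collinear


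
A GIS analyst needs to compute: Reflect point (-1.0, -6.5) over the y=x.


Reflection over y=x: (x,y) -> (y,x)
(-1, -6.5) -> (-6.5, -1)

(-6.5, -1)


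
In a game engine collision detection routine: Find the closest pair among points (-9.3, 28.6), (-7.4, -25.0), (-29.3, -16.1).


d(P0,P1) = 53.6337, d(P0,P2) = 48.9703, d(P1,P2) = 23.6394
Closest: P1 and P2

Closest pair: (-7.4, -25.0) and (-29.3, -16.1), distance = 23.6394


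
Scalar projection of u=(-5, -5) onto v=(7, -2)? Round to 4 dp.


u.v = -25, |v| = sqrt(53) = 7.2801
Scalar projection = u.v / |v| = -25 / sqrt(53) = -3.434

-3.434


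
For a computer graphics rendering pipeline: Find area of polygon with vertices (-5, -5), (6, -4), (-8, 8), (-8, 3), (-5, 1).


Shoelace sum: ((-5)*(-4) - 6*(-5)) + (6*8 - (-8)*(-4)) + ((-8)*3 - (-8)*8) + ((-8)*1 - (-5)*3) + ((-5)*(-5) - (-5)*1)
= 143
Area = |143|/2 = 71.5

71.5


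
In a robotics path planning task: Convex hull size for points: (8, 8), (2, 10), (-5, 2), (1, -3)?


Convex hull vertices (CCW): (-5, 2), (1, -3), (8, 8), (2, 10)
Count = 4

4


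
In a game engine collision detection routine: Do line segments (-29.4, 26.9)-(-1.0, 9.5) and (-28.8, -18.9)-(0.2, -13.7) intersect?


Cross products: d1=1331.32, d2=679.04, d3=-1290.28, d4=-638
d1*d2 < 0 and d3*d4 < 0? no

No, they don't intersect


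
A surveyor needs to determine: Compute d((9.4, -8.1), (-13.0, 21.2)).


dx=-22.4, dy=29.3
d^2 = (-22.4)^2 + 29.3^2 = 1360.25
d = sqrt(1360.25) = 36.8816

36.8816


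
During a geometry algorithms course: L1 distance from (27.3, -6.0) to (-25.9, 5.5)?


|27.3-(-25.9)| + |(-6)-5.5| = 53.2 + 11.5 = 64.7

64.7


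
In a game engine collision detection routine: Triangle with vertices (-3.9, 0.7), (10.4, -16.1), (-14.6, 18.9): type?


Side lengths squared: AB^2=486.73, BC^2=1850, CA^2=445.73
Sorted: [445.73, 486.73, 1850]
By sides: Scalene, By angles: Obtuse

Scalene, Obtuse


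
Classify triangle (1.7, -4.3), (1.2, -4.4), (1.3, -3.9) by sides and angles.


Side lengths squared: AB^2=0.26, BC^2=0.26, CA^2=0.32
Sorted: [0.26, 0.26, 0.32]
By sides: Isosceles, By angles: Acute

Isosceles, Acute


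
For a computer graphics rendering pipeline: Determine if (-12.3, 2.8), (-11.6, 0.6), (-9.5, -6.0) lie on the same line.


Cross product: ((-11.6)-(-12.3))*((-6)-2.8) - (0.6-2.8)*((-9.5)-(-12.3))
= 0

Yes, collinear


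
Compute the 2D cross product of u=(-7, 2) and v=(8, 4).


u x v = u_x*v_y - u_y*v_x = (-7)*4 - 2*8
= (-28) - 16 = -44

-44


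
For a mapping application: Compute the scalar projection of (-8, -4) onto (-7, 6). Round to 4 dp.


u.v = 32, |v| = sqrt(85) = 9.2195
Scalar projection = u.v / |v| = 32 / sqrt(85) = 3.4709

3.4709


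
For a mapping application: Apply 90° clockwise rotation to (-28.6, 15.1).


90° CW: (x,y) -> (y, -x)
(-28.6,15.1) -> (15.1, 28.6)

(15.1, 28.6)


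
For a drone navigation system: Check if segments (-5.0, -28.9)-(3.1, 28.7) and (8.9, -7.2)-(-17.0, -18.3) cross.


Cross products: d1=407.74, d2=-994.19, d3=-624.87, d4=777.06
d1*d2 < 0 and d3*d4 < 0? yes

Yes, they intersect


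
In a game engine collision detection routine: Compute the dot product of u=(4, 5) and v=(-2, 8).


u . v = u_x*v_x + u_y*v_y = 4*(-2) + 5*8
= (-8) + 40 = 32

32


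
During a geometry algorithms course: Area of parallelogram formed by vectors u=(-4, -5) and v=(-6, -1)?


|u x v| = |(-4)*(-1) - (-5)*(-6)|
= |4 - 30| = 26

26


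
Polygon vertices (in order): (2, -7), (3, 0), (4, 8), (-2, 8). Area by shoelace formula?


Shoelace sum: (2*0 - 3*(-7)) + (3*8 - 4*0) + (4*8 - (-2)*8) + ((-2)*(-7) - 2*8)
= 91
Area = |91|/2 = 45.5

45.5


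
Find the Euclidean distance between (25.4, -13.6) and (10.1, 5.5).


dx=-15.3, dy=19.1
d^2 = (-15.3)^2 + 19.1^2 = 598.9
d = sqrt(598.9) = 24.4724

24.4724


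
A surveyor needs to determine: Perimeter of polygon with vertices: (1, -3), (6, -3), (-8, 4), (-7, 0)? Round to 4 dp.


Sides: (1, -3)->(6, -3): sqrt(25) = 5, (6, -3)->(-8, 4): sqrt(245) = 15.652476, (-8, 4)->(-7, 0): sqrt(17) = 4.123106, (-7, 0)->(1, -3): sqrt(73) = 8.544004
Sum = 33.319586
Perimeter = 33.3196

33.3196


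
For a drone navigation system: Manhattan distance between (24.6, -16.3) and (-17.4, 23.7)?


|24.6-(-17.4)| + |(-16.3)-23.7| = 42 + 40 = 82

82


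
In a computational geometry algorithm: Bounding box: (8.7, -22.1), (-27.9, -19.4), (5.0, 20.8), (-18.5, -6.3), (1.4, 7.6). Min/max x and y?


x range: [-27.9, 8.7]
y range: [-22.1, 20.8]
Bounding box: (-27.9,-22.1) to (8.7,20.8)

(-27.9,-22.1) to (8.7,20.8)


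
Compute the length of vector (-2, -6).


|u| = sqrt((-2)^2 + (-6)^2) = sqrt(40) = 6.3246

6.3246


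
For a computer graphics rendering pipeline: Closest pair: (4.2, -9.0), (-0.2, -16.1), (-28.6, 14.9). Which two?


d(P0,P1) = 8.3528, d(P0,P2) = 40.5839, d(P1,P2) = 42.0424
Closest: P0 and P1

Closest pair: (4.2, -9.0) and (-0.2, -16.1), distance = 8.3528


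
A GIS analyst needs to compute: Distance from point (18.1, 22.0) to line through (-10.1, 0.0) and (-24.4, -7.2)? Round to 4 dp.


|cross product| = 111.56
|line direction| = sqrt(256.33) = 16.0103
Distance = 111.56/sqrt(256.33) = 6.968

6.968


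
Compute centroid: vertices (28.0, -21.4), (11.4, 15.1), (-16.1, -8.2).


Centroid = ((x_A+x_B+x_C)/3, (y_A+y_B+y_C)/3)
= ((28+11.4+(-16.1))/3, ((-21.4)+15.1+(-8.2))/3)
= (7.7667, -4.8333)

(7.7667, -4.8333)


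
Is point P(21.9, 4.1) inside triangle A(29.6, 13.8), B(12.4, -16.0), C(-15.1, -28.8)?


Cross products: AB x AP = -62.62, BC x BP = -431.15, CA x CP = -105.57
All same sign? yes

Yes, inside


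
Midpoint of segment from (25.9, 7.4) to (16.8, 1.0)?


M = ((25.9+16.8)/2, (7.4+1)/2)
= (21.35, 4.2)

(21.35, 4.2)


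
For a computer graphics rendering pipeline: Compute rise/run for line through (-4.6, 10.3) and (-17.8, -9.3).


slope = (y2-y1)/(x2-x1) = ((-9.3)-10.3)/((-17.8)-(-4.6)) = (-19.6)/(-13.2) = 1.4848

1.4848


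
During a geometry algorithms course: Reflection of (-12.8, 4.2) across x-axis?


Reflection over x-axis: (x,y) -> (x,-y)
(-12.8, 4.2) -> (-12.8, -4.2)

(-12.8, -4.2)


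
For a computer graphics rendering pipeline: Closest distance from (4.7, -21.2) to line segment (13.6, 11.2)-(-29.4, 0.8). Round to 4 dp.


Project P onto AB: t = 0.3677 (clamped to [0,1])
Closest point on segment: (-2.2114, 7.3759)
Distance: 29.3998

29.3998


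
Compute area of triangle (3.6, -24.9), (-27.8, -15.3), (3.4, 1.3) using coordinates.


Area = |x_A(y_B-y_C) + x_B(y_C-y_A) + x_C(y_A-y_B)|/2
= |(-59.76) + (-728.36) + (-32.64)|/2
= 820.76/2 = 410.38

410.38


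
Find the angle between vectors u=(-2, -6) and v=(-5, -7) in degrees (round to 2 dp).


u.v = 52, |u| = sqrt(40) = 6.3246, |v| = sqrt(74) = 8.6023
cos(theta) = u.v/(|u||v|) = 52/sqrt(2960) = 0.955779
theta = acos(0.955779) = 17.1 degrees

17.1 degrees


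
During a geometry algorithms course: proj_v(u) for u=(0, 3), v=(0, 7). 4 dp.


u.v = 21, |v| = sqrt(49) = 7
Scalar projection = u.v / |v| = 21 / sqrt(49) = 3

3


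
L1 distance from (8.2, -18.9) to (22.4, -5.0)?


|8.2-22.4| + |(-18.9)-(-5)| = 14.2 + 13.9 = 28.1

28.1


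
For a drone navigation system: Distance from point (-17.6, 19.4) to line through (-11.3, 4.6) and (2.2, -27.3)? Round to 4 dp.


|cross product| = 1.17
|line direction| = sqrt(1199.86) = 34.639
Distance = 1.17/sqrt(1199.86) = 0.0338

0.0338


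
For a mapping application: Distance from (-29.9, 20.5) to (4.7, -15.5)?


dx=34.6, dy=-36
d^2 = 34.6^2 + (-36)^2 = 2493.16
d = sqrt(2493.16) = 49.9316

49.9316


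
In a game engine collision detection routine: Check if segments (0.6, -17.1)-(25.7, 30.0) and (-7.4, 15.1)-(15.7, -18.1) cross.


Cross products: d1=-478.22, d2=1443.11, d3=1185.02, d4=-736.31
d1*d2 < 0 and d3*d4 < 0? yes

Yes, they intersect


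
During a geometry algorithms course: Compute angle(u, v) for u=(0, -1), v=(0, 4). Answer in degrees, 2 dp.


u.v = -4, |u| = sqrt(1) = 1, |v| = sqrt(16) = 4
cos(theta) = u.v/(|u||v|) = -4/sqrt(16) = -1
theta = acos(-1) = 180 degrees

180 degrees


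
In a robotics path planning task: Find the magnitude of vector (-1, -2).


|u| = sqrt((-1)^2 + (-2)^2) = sqrt(5) = 2.2361

2.2361


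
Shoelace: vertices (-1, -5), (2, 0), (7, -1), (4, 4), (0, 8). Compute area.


Shoelace sum: ((-1)*0 - 2*(-5)) + (2*(-1) - 7*0) + (7*4 - 4*(-1)) + (4*8 - 0*4) + (0*(-5) - (-1)*8)
= 80
Area = |80|/2 = 40

40


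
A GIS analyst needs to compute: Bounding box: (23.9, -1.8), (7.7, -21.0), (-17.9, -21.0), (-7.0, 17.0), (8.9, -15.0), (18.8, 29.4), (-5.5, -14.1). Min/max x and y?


x range: [-17.9, 23.9]
y range: [-21, 29.4]
Bounding box: (-17.9,-21) to (23.9,29.4)

(-17.9,-21) to (23.9,29.4)


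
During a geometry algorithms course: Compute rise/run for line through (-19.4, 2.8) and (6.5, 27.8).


slope = (y2-y1)/(x2-x1) = (27.8-2.8)/(6.5-(-19.4)) = 25/25.9 = 0.9653

0.9653


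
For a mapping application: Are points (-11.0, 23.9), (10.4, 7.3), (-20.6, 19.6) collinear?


Cross product: (10.4-(-11))*(19.6-23.9) - (7.3-23.9)*((-20.6)-(-11))
= -251.38

No, not collinear


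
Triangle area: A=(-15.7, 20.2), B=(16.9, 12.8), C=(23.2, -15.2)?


Area = |x_A(y_B-y_C) + x_B(y_C-y_A) + x_C(y_A-y_B)|/2
= |(-439.6) + (-598.26) + 171.68|/2
= 866.18/2 = 433.09

433.09


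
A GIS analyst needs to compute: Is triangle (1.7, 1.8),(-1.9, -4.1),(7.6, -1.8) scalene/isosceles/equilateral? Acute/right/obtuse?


Side lengths squared: AB^2=47.77, BC^2=95.54, CA^2=47.77
Sorted: [47.77, 47.77, 95.54]
By sides: Isosceles, By angles: Right

Isosceles, Right


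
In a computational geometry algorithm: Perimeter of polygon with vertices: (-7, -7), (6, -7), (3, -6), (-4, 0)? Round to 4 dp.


Sides: (-7, -7)->(6, -7): sqrt(169) = 13, (6, -7)->(3, -6): sqrt(10) = 3.162278, (3, -6)->(-4, 0): sqrt(85) = 9.219544, (-4, 0)->(-7, -7): sqrt(58) = 7.615773
Sum = 32.997595
Perimeter = 32.9976

32.9976


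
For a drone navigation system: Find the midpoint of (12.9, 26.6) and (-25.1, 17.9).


M = ((12.9+(-25.1))/2, (26.6+17.9)/2)
= (-6.1, 22.25)

(-6.1, 22.25)


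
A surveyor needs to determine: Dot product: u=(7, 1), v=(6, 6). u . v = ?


u . v = u_x*v_x + u_y*v_y = 7*6 + 1*6
= 42 + 6 = 48

48


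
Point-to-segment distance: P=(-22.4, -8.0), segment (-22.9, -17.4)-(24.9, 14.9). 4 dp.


Project P onto AB: t = 0.0984 (clamped to [0,1])
Closest point on segment: (-18.196, -14.2214)
Distance: 7.5086

7.5086


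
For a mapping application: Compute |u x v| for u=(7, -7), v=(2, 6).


|u x v| = |7*6 - (-7)*2|
= |42 - (-14)| = 56

56


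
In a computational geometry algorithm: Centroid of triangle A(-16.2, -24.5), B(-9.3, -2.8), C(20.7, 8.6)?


Centroid = ((x_A+x_B+x_C)/3, (y_A+y_B+y_C)/3)
= (((-16.2)+(-9.3)+20.7)/3, ((-24.5)+(-2.8)+8.6)/3)
= (-1.6, -6.2333)

(-1.6, -6.2333)


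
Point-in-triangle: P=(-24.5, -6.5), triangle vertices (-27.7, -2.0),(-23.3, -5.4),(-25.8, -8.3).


Cross products: AB x AP = -8.92, BC x BP = -0.73, CA x CP = -11.61
All same sign? yes

Yes, inside


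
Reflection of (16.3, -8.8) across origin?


Reflection over origin: (x,y) -> (-x,-y)
(16.3, -8.8) -> (-16.3, 8.8)

(-16.3, 8.8)


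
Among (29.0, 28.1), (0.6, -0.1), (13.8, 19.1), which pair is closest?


d(P0,P1) = 40.0225, d(P0,P2) = 17.6647, d(P1,P2) = 23.2998
Closest: P0 and P2

Closest pair: (29.0, 28.1) and (13.8, 19.1), distance = 17.6647


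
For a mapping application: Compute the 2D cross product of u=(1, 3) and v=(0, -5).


u x v = u_x*v_y - u_y*v_x = 1*(-5) - 3*0
= (-5) - 0 = -5

-5


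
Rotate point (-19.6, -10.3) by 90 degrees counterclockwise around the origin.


90° CCW: (x,y) -> (-y, x)
(-19.6,-10.3) -> (10.3, -19.6)

(10.3, -19.6)


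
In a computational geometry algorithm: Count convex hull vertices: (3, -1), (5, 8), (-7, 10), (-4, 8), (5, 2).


Convex hull vertices (CCW): (-7, 10), (3, -1), (5, 2), (5, 8)
Count = 4

4


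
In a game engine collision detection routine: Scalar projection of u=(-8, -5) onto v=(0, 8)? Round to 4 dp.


u.v = -40, |v| = sqrt(64) = 8
Scalar projection = u.v / |v| = -40 / sqrt(64) = -5

-5


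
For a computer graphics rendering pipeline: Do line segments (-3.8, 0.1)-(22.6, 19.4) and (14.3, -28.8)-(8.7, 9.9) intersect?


Cross products: d1=538.63, d2=-591.13, d3=-1112.29, d4=17.47
d1*d2 < 0 and d3*d4 < 0? yes

Yes, they intersect


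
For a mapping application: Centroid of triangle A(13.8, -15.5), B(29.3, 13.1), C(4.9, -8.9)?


Centroid = ((x_A+x_B+x_C)/3, (y_A+y_B+y_C)/3)
= ((13.8+29.3+4.9)/3, ((-15.5)+13.1+(-8.9))/3)
= (16, -3.7667)

(16, -3.7667)


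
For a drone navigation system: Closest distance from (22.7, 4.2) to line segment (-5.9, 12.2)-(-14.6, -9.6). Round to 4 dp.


Project P onto AB: t = 0 (clamped to [0,1])
Closest point on segment: (-5.9, 12.2)
Distance: 29.6978

29.6978


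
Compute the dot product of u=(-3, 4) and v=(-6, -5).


u . v = u_x*v_x + u_y*v_y = (-3)*(-6) + 4*(-5)
= 18 + (-20) = -2

-2


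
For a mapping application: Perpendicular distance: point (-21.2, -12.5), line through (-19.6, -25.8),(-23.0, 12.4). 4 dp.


|cross product| = 15.9
|line direction| = sqrt(1470.8) = 38.351
Distance = 15.9/sqrt(1470.8) = 0.4146

0.4146


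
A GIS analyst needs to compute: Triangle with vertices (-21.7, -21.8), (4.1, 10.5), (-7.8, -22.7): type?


Side lengths squared: AB^2=1708.93, BC^2=1243.85, CA^2=194.02
Sorted: [194.02, 1243.85, 1708.93]
By sides: Scalene, By angles: Obtuse

Scalene, Obtuse


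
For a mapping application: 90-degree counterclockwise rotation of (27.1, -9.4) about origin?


90° CCW: (x,y) -> (-y, x)
(27.1,-9.4) -> (9.4, 27.1)

(9.4, 27.1)


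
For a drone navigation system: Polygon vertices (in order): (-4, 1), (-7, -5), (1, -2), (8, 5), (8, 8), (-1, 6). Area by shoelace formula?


Shoelace sum: ((-4)*(-5) - (-7)*1) + ((-7)*(-2) - 1*(-5)) + (1*5 - 8*(-2)) + (8*8 - 8*5) + (8*6 - (-1)*8) + ((-1)*1 - (-4)*6)
= 170
Area = |170|/2 = 85

85


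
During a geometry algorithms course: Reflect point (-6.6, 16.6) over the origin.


Reflection over origin: (x,y) -> (-x,-y)
(-6.6, 16.6) -> (6.6, -16.6)

(6.6, -16.6)


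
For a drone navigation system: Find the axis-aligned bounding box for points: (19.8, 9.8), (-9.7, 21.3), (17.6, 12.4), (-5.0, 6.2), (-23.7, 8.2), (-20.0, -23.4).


x range: [-23.7, 19.8]
y range: [-23.4, 21.3]
Bounding box: (-23.7,-23.4) to (19.8,21.3)

(-23.7,-23.4) to (19.8,21.3)


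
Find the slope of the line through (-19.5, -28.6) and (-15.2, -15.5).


slope = (y2-y1)/(x2-x1) = ((-15.5)-(-28.6))/((-15.2)-(-19.5)) = 13.1/4.3 = 3.0465

3.0465


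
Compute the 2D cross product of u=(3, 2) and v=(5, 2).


u x v = u_x*v_y - u_y*v_x = 3*2 - 2*5
= 6 - 10 = -4

-4


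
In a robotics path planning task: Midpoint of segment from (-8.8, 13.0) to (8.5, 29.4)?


M = (((-8.8)+8.5)/2, (13+29.4)/2)
= (-0.15, 21.2)

(-0.15, 21.2)


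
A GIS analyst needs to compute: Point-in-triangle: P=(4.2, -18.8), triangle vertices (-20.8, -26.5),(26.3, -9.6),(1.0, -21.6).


Cross products: AB x AP = -59.83, BC x BP = -32.44, CA x CP = -45.36
All same sign? yes

Yes, inside


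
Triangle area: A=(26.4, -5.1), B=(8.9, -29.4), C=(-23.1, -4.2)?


Area = |x_A(y_B-y_C) + x_B(y_C-y_A) + x_C(y_A-y_B)|/2
= |(-665.28) + 8.01 + (-561.33)|/2
= 1218.6/2 = 609.3

609.3


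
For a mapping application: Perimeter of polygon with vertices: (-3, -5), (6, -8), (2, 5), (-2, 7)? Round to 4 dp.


Sides: (-3, -5)->(6, -8): sqrt(90) = 9.486833, (6, -8)->(2, 5): sqrt(185) = 13.601471, (2, 5)->(-2, 7): sqrt(20) = 4.472136, (-2, 7)->(-3, -5): sqrt(145) = 12.041595
Sum = 39.602035
Perimeter = 39.602

39.602


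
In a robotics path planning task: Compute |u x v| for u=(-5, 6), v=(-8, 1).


|u x v| = |(-5)*1 - 6*(-8)|
= |(-5) - (-48)| = 43

43


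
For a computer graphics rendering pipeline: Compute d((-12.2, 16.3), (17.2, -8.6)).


dx=29.4, dy=-24.9
d^2 = 29.4^2 + (-24.9)^2 = 1484.37
d = sqrt(1484.37) = 38.5275

38.5275


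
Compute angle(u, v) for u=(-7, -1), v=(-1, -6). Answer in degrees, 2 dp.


u.v = 13, |u| = sqrt(50) = 7.0711, |v| = sqrt(37) = 6.0828
cos(theta) = u.v/(|u||v|) = 13/sqrt(1850) = 0.302244
theta = acos(0.302244) = 72.41 degrees

72.41 degrees


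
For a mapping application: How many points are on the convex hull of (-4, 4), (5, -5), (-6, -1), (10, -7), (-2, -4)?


Convex hull vertices (CCW): (-6, -1), (-2, -4), (10, -7), (-4, 4)
Count = 4

4


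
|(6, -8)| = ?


|u| = sqrt(6^2 + (-8)^2) = sqrt(100) = 10

10


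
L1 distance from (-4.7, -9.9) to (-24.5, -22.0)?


|(-4.7)-(-24.5)| + |(-9.9)-(-22)| = 19.8 + 12.1 = 31.9

31.9


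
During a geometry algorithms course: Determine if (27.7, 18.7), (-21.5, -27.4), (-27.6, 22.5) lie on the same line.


Cross product: ((-21.5)-27.7)*(22.5-18.7) - ((-27.4)-18.7)*((-27.6)-27.7)
= -2736.29

No, not collinear


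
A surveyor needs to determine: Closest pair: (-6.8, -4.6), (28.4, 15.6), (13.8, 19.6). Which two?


d(P0,P1) = 40.5842, d(P0,P2) = 31.7805, d(P1,P2) = 15.138
Closest: P1 and P2

Closest pair: (28.4, 15.6) and (13.8, 19.6), distance = 15.138


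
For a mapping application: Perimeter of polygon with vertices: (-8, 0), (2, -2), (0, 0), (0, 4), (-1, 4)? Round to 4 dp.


Sides: (-8, 0)->(2, -2): sqrt(104) = 10.198039, (2, -2)->(0, 0): sqrt(8) = 2.828427, (0, 0)->(0, 4): sqrt(16) = 4, (0, 4)->(-1, 4): sqrt(1) = 1, (-1, 4)->(-8, 0): sqrt(65) = 8.062258
Sum = 26.088724
Perimeter = 26.0887

26.0887


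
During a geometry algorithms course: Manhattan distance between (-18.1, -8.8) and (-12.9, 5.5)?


|(-18.1)-(-12.9)| + |(-8.8)-5.5| = 5.2 + 14.3 = 19.5

19.5


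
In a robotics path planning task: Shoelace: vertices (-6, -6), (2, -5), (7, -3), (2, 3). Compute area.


Shoelace sum: ((-6)*(-5) - 2*(-6)) + (2*(-3) - 7*(-5)) + (7*3 - 2*(-3)) + (2*(-6) - (-6)*3)
= 104
Area = |104|/2 = 52

52


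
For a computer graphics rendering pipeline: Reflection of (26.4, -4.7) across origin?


Reflection over origin: (x,y) -> (-x,-y)
(26.4, -4.7) -> (-26.4, 4.7)

(-26.4, 4.7)


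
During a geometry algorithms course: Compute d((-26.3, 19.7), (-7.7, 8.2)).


dx=18.6, dy=-11.5
d^2 = 18.6^2 + (-11.5)^2 = 478.21
d = sqrt(478.21) = 21.868

21.868


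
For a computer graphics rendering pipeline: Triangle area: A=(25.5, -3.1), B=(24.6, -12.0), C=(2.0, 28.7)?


Area = |x_A(y_B-y_C) + x_B(y_C-y_A) + x_C(y_A-y_B)|/2
= |(-1037.85) + 782.28 + 17.8|/2
= 237.77/2 = 118.885

118.885


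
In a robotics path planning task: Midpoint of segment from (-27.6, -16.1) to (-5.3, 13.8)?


M = (((-27.6)+(-5.3))/2, ((-16.1)+13.8)/2)
= (-16.45, -1.15)

(-16.45, -1.15)


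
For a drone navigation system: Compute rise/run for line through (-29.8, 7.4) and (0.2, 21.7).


slope = (y2-y1)/(x2-x1) = (21.7-7.4)/(0.2-(-29.8)) = 14.3/30 = 0.4767

0.4767


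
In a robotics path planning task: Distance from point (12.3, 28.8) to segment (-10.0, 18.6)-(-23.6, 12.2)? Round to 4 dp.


Project P onto AB: t = 0 (clamped to [0,1])
Closest point on segment: (-10, 18.6)
Distance: 24.522

24.522


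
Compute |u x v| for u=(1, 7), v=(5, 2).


|u x v| = |1*2 - 7*5|
= |2 - 35| = 33

33


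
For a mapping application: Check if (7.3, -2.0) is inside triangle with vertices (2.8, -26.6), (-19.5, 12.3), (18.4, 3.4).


Cross products: AB x AP = -723.63, BC x BP = -303.45, CA x CP = -248.76
All same sign? yes

Yes, inside


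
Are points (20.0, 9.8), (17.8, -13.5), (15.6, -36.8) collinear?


Cross product: (17.8-20)*((-36.8)-9.8) - ((-13.5)-9.8)*(15.6-20)
= 0

Yes, collinear


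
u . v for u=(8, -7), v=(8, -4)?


u . v = u_x*v_x + u_y*v_y = 8*8 + (-7)*(-4)
= 64 + 28 = 92

92


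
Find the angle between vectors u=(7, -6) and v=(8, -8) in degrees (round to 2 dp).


u.v = 104, |u| = sqrt(85) = 9.2195, |v| = sqrt(128) = 11.3137
cos(theta) = u.v/(|u||v|) = 104/sqrt(10880) = 0.997054
theta = acos(0.997054) = 4.4 degrees

4.4 degrees


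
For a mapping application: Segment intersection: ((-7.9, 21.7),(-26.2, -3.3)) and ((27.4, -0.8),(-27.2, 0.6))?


Cross products: d1=-1179.08, d2=211.54, d3=1294.25, d4=-96.37
d1*d2 < 0 and d3*d4 < 0? yes

Yes, they intersect


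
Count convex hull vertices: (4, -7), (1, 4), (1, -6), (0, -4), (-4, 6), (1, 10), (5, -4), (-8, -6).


Convex hull vertices (CCW): (-8, -6), (4, -7), (5, -4), (1, 10), (-4, 6)
Count = 5

5


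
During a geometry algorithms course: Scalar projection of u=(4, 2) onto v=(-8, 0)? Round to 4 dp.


u.v = -32, |v| = sqrt(64) = 8
Scalar projection = u.v / |v| = -32 / sqrt(64) = -4

-4


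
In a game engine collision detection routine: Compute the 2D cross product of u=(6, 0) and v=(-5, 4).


u x v = u_x*v_y - u_y*v_x = 6*4 - 0*(-5)
= 24 - 0 = 24

24


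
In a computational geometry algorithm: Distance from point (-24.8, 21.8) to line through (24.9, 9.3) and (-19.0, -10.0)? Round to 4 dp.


|cross product| = 1507.96
|line direction| = sqrt(2299.7) = 47.9552
Distance = 1507.96/sqrt(2299.7) = 31.4452

31.4452


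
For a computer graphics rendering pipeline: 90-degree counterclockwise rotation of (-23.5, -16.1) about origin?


90° CCW: (x,y) -> (-y, x)
(-23.5,-16.1) -> (16.1, -23.5)

(16.1, -23.5)


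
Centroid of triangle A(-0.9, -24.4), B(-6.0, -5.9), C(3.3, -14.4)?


Centroid = ((x_A+x_B+x_C)/3, (y_A+y_B+y_C)/3)
= (((-0.9)+(-6)+3.3)/3, ((-24.4)+(-5.9)+(-14.4))/3)
= (-1.2, -14.9)

(-1.2, -14.9)


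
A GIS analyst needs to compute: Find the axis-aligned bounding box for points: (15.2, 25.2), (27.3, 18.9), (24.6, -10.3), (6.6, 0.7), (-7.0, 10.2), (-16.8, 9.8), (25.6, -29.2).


x range: [-16.8, 27.3]
y range: [-29.2, 25.2]
Bounding box: (-16.8,-29.2) to (27.3,25.2)

(-16.8,-29.2) to (27.3,25.2)


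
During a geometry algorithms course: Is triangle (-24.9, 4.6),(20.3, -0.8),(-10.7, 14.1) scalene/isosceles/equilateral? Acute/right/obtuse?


Side lengths squared: AB^2=2072.2, BC^2=1183.01, CA^2=291.89
Sorted: [291.89, 1183.01, 2072.2]
By sides: Scalene, By angles: Obtuse

Scalene, Obtuse


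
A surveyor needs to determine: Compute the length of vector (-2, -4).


|u| = sqrt((-2)^2 + (-4)^2) = sqrt(20) = 4.4721

4.4721


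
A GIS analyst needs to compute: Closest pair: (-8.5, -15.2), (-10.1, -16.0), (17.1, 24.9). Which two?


d(P0,P1) = 1.7889, d(P0,P2) = 47.5749, d(P1,P2) = 49.1187
Closest: P0 and P1

Closest pair: (-8.5, -15.2) and (-10.1, -16.0), distance = 1.7889


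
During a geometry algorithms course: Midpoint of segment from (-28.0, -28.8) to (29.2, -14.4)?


M = (((-28)+29.2)/2, ((-28.8)+(-14.4))/2)
= (0.6, -21.6)

(0.6, -21.6)


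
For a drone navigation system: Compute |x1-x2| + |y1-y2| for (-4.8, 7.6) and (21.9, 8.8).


|(-4.8)-21.9| + |7.6-8.8| = 26.7 + 1.2 = 27.9

27.9


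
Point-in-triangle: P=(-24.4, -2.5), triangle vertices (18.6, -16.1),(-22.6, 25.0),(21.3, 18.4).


Cross products: AB x AP = 1206.98, BC x BP = -1219.13, CA x CP = -1520.22
All same sign? no

No, outside


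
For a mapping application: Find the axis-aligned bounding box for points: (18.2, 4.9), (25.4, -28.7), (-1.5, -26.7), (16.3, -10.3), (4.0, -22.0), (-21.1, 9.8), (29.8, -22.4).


x range: [-21.1, 29.8]
y range: [-28.7, 9.8]
Bounding box: (-21.1,-28.7) to (29.8,9.8)

(-21.1,-28.7) to (29.8,9.8)


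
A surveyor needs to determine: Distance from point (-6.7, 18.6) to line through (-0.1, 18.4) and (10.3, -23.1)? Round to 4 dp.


|cross product| = 271.82
|line direction| = sqrt(1830.41) = 42.7833
Distance = 271.82/sqrt(1830.41) = 6.3534

6.3534


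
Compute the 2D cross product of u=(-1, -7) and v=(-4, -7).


u x v = u_x*v_y - u_y*v_x = (-1)*(-7) - (-7)*(-4)
= 7 - 28 = -21

-21


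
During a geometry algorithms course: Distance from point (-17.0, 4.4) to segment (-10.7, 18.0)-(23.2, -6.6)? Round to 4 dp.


Project P onto AB: t = 0.069 (clamped to [0,1])
Closest point on segment: (-8.3621, 16.3035)
Distance: 14.7073

14.7073


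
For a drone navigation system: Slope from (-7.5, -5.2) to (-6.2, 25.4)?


slope = (y2-y1)/(x2-x1) = (25.4-(-5.2))/((-6.2)-(-7.5)) = 30.6/1.3 = 23.5385

23.5385


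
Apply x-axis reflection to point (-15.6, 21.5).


Reflection over x-axis: (x,y) -> (x,-y)
(-15.6, 21.5) -> (-15.6, -21.5)

(-15.6, -21.5)


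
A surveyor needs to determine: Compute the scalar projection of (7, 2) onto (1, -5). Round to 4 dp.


u.v = -3, |v| = sqrt(26) = 5.099
Scalar projection = u.v / |v| = -3 / sqrt(26) = -0.5883

-0.5883


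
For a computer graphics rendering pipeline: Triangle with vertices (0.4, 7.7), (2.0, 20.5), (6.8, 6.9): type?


Side lengths squared: AB^2=166.4, BC^2=208, CA^2=41.6
Sorted: [41.6, 166.4, 208]
By sides: Scalene, By angles: Right

Scalene, Right


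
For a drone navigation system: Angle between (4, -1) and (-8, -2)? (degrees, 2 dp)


u.v = -30, |u| = sqrt(17) = 4.1231, |v| = sqrt(68) = 8.2462
cos(theta) = u.v/(|u||v|) = -30/sqrt(1156) = -0.882353
theta = acos(-0.882353) = 151.93 degrees

151.93 degrees


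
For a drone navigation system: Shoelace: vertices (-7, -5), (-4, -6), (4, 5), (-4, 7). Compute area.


Shoelace sum: ((-7)*(-6) - (-4)*(-5)) + ((-4)*5 - 4*(-6)) + (4*7 - (-4)*5) + ((-4)*(-5) - (-7)*7)
= 143
Area = |143|/2 = 71.5

71.5


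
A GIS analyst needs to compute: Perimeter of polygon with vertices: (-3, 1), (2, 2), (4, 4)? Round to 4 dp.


Sides: (-3, 1)->(2, 2): sqrt(26) = 5.09902, (2, 2)->(4, 4): sqrt(8) = 2.828427, (4, 4)->(-3, 1): sqrt(58) = 7.615773
Sum = 15.54322
Perimeter = 15.5432

15.5432


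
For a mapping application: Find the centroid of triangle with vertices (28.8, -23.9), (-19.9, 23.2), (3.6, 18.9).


Centroid = ((x_A+x_B+x_C)/3, (y_A+y_B+y_C)/3)
= ((28.8+(-19.9)+3.6)/3, ((-23.9)+23.2+18.9)/3)
= (4.1667, 6.0667)

(4.1667, 6.0667)


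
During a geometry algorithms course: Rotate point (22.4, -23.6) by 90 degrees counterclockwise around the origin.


90° CCW: (x,y) -> (-y, x)
(22.4,-23.6) -> (23.6, 22.4)

(23.6, 22.4)


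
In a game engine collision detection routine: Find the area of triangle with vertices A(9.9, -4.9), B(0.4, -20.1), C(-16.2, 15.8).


Area = |x_A(y_B-y_C) + x_B(y_C-y_A) + x_C(y_A-y_B)|/2
= |(-355.41) + 8.28 + (-246.24)|/2
= 593.37/2 = 296.685

296.685


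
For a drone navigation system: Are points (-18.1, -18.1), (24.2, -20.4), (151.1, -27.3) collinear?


Cross product: (24.2-(-18.1))*((-27.3)-(-18.1)) - ((-20.4)-(-18.1))*(151.1-(-18.1))
= 0

Yes, collinear


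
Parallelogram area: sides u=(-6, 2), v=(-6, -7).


|u x v| = |(-6)*(-7) - 2*(-6)|
= |42 - (-12)| = 54

54


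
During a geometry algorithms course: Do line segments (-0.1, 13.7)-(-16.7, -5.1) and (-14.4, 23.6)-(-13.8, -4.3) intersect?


Cross products: d1=393.03, d2=-81.39, d3=-433.18, d4=41.24
d1*d2 < 0 and d3*d4 < 0? yes

Yes, they intersect


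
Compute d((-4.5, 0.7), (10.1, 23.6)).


dx=14.6, dy=22.9
d^2 = 14.6^2 + 22.9^2 = 737.57
d = sqrt(737.57) = 27.1582

27.1582


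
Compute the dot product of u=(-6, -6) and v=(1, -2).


u . v = u_x*v_x + u_y*v_y = (-6)*1 + (-6)*(-2)
= (-6) + 12 = 6

6


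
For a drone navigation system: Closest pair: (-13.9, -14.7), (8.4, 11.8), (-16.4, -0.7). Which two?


d(P0,P1) = 34.6344, d(P0,P2) = 14.2215, d(P1,P2) = 27.7721
Closest: P0 and P2

Closest pair: (-13.9, -14.7) and (-16.4, -0.7), distance = 14.2215


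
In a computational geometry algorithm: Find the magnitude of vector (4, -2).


|u| = sqrt(4^2 + (-2)^2) = sqrt(20) = 4.4721

4.4721


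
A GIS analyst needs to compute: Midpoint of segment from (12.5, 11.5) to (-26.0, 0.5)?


M = ((12.5+(-26))/2, (11.5+0.5)/2)
= (-6.75, 6)

(-6.75, 6)


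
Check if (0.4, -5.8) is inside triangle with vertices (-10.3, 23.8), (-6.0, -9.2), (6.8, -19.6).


Cross products: AB x AP = 225.82, BC x BP = 110.08, CA x CP = 41.78
All same sign? yes

Yes, inside


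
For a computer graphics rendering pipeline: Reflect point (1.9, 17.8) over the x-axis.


Reflection over x-axis: (x,y) -> (x,-y)
(1.9, 17.8) -> (1.9, -17.8)

(1.9, -17.8)


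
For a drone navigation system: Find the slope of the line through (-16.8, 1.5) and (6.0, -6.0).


slope = (y2-y1)/(x2-x1) = ((-6)-1.5)/(6-(-16.8)) = (-7.5)/22.8 = -0.3289

-0.3289


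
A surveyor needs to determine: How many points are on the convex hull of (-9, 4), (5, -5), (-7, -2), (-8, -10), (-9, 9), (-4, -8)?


Convex hull vertices (CCW): (-9, 4), (-8, -10), (5, -5), (-9, 9)
Count = 4

4


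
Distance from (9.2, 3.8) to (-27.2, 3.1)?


dx=-36.4, dy=-0.7
d^2 = (-36.4)^2 + (-0.7)^2 = 1325.45
d = sqrt(1325.45) = 36.4067

36.4067


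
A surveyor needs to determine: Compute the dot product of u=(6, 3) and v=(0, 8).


u . v = u_x*v_x + u_y*v_y = 6*0 + 3*8
= 0 + 24 = 24

24


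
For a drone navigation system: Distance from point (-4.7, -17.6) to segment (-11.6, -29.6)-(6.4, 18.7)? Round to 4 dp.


Project P onto AB: t = 0.2649 (clamped to [0,1])
Closest point on segment: (-6.8319, -16.8055)
Distance: 2.2751

2.2751


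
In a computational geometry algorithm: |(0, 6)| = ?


|u| = sqrt(0^2 + 6^2) = sqrt(36) = 6

6


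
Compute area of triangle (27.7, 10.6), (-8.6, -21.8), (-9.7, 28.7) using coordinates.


Area = |x_A(y_B-y_C) + x_B(y_C-y_A) + x_C(y_A-y_B)|/2
= |(-1398.85) + (-155.66) + (-314.28)|/2
= 1868.79/2 = 934.395

934.395


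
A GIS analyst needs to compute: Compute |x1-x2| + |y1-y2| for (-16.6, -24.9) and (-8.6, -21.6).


|(-16.6)-(-8.6)| + |(-24.9)-(-21.6)| = 8 + 3.3 = 11.3

11.3


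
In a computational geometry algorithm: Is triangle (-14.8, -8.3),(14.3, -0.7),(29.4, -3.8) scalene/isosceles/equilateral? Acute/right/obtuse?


Side lengths squared: AB^2=904.57, BC^2=237.62, CA^2=1973.89
Sorted: [237.62, 904.57, 1973.89]
By sides: Scalene, By angles: Obtuse

Scalene, Obtuse


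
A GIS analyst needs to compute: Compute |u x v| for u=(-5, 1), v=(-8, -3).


|u x v| = |(-5)*(-3) - 1*(-8)|
= |15 - (-8)| = 23

23


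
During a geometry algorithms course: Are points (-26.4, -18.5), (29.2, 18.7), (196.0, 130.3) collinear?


Cross product: (29.2-(-26.4))*(130.3-(-18.5)) - (18.7-(-18.5))*(196-(-26.4))
= 0

Yes, collinear


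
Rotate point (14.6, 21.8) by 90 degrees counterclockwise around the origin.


90° CCW: (x,y) -> (-y, x)
(14.6,21.8) -> (-21.8, 14.6)

(-21.8, 14.6)


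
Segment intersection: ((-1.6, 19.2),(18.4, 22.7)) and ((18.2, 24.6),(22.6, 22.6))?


Cross products: d1=-63.36, d2=-7.96, d3=38.7, d4=-16.7
d1*d2 < 0 and d3*d4 < 0? no

No, they don't intersect


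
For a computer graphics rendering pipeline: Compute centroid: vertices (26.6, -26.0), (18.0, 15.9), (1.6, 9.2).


Centroid = ((x_A+x_B+x_C)/3, (y_A+y_B+y_C)/3)
= ((26.6+18+1.6)/3, ((-26)+15.9+9.2)/3)
= (15.4, -0.3)

(15.4, -0.3)


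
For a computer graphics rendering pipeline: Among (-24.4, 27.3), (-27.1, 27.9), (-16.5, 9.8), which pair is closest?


d(P0,P1) = 2.7659, d(P0,P2) = 19.2005, d(P1,P2) = 20.9755
Closest: P0 and P1

Closest pair: (-24.4, 27.3) and (-27.1, 27.9), distance = 2.7659


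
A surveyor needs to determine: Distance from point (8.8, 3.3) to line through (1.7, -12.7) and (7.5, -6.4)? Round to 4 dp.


|cross product| = 48.07
|line direction| = sqrt(73.33) = 8.5633
Distance = 48.07/sqrt(73.33) = 5.6135

5.6135


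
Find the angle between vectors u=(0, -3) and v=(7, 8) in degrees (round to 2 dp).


u.v = -24, |u| = sqrt(9) = 3, |v| = sqrt(113) = 10.6301
cos(theta) = u.v/(|u||v|) = -24/sqrt(1017) = -0.752577
theta = acos(-0.752577) = 138.81 degrees

138.81 degrees


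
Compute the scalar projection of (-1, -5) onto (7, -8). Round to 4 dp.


u.v = 33, |v| = sqrt(113) = 10.6301
Scalar projection = u.v / |v| = 33 / sqrt(113) = 3.1044

3.1044


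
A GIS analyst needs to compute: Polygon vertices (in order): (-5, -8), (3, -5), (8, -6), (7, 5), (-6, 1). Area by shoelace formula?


Shoelace sum: ((-5)*(-5) - 3*(-8)) + (3*(-6) - 8*(-5)) + (8*5 - 7*(-6)) + (7*1 - (-6)*5) + ((-6)*(-8) - (-5)*1)
= 243
Area = |243|/2 = 121.5

121.5


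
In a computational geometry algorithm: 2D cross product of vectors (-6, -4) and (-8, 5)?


u x v = u_x*v_y - u_y*v_x = (-6)*5 - (-4)*(-8)
= (-30) - 32 = -62

-62


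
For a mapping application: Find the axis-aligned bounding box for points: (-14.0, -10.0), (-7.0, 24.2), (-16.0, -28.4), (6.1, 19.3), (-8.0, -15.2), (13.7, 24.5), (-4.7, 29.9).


x range: [-16, 13.7]
y range: [-28.4, 29.9]
Bounding box: (-16,-28.4) to (13.7,29.9)

(-16,-28.4) to (13.7,29.9)


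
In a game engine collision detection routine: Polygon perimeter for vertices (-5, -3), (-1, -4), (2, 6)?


Sides: (-5, -3)->(-1, -4): sqrt(17) = 4.123106, (-1, -4)->(2, 6): sqrt(109) = 10.440307, (2, 6)->(-5, -3): sqrt(130) = 11.401754
Sum = 25.965167
Perimeter = 25.9652

25.9652


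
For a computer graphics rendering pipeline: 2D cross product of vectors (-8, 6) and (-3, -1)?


u x v = u_x*v_y - u_y*v_x = (-8)*(-1) - 6*(-3)
= 8 - (-18) = 26

26


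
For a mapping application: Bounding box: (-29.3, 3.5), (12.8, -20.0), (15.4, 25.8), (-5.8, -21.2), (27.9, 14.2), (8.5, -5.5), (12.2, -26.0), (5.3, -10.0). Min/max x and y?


x range: [-29.3, 27.9]
y range: [-26, 25.8]
Bounding box: (-29.3,-26) to (27.9,25.8)

(-29.3,-26) to (27.9,25.8)


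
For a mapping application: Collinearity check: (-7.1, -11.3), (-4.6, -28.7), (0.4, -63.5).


Cross product: ((-4.6)-(-7.1))*((-63.5)-(-11.3)) - ((-28.7)-(-11.3))*(0.4-(-7.1))
= 0

Yes, collinear


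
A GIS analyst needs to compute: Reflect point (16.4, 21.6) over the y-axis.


Reflection over y-axis: (x,y) -> (-x,y)
(16.4, 21.6) -> (-16.4, 21.6)

(-16.4, 21.6)


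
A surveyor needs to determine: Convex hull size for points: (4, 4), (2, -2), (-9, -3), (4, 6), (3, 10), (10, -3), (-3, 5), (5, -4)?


Convex hull vertices (CCW): (-9, -3), (5, -4), (10, -3), (3, 10), (-3, 5)
Count = 5

5


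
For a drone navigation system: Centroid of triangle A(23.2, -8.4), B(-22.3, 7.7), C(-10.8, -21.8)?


Centroid = ((x_A+x_B+x_C)/3, (y_A+y_B+y_C)/3)
= ((23.2+(-22.3)+(-10.8))/3, ((-8.4)+7.7+(-21.8))/3)
= (-3.3, -7.5)

(-3.3, -7.5)


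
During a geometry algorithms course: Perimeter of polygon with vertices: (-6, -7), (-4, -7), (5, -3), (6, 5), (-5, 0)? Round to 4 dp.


Sides: (-6, -7)->(-4, -7): sqrt(4) = 2, (-4, -7)->(5, -3): sqrt(97) = 9.848858, (5, -3)->(6, 5): sqrt(65) = 8.062258, (6, 5)->(-5, 0): sqrt(146) = 12.083046, (-5, 0)->(-6, -7): sqrt(50) = 7.071068
Sum = 39.06523
Perimeter = 39.0652

39.0652


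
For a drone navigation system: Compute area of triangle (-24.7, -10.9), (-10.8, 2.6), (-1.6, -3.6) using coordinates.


Area = |x_A(y_B-y_C) + x_B(y_C-y_A) + x_C(y_A-y_B)|/2
= |(-153.14) + (-78.84) + 21.6|/2
= 210.38/2 = 105.19

105.19


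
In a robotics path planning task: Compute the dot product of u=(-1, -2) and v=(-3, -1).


u . v = u_x*v_x + u_y*v_y = (-1)*(-3) + (-2)*(-1)
= 3 + 2 = 5

5


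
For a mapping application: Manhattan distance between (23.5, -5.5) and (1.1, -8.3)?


|23.5-1.1| + |(-5.5)-(-8.3)| = 22.4 + 2.8 = 25.2

25.2


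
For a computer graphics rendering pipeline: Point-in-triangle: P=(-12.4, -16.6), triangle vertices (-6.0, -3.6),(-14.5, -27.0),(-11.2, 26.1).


Cross products: AB x AP = -39.26, BC x BP = -77.19, CA x CP = -257.68
All same sign? yes

Yes, inside
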